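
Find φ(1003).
928

Prime factorization: 1003 = 17 × 59
Using the formula φ(n) = n × Π(1 - 1/p) for each prime factor p:
φ(1003) = 1003 × (1 - 1/17) × (1 - 1/59)
φ(1003) = 928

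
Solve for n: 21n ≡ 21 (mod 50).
1

Since gcd(21, 50) = 1 divides 21, a solution exists.
Multiply both sides by the inverse of 21 mod 50:
  21^(-1) mod 50 = 31
  x ≡ 31 × 21 ≡ 651 ≡ 1 (mod 50)
Verification: 21 × 1 = 21 = 0 × 50 + 21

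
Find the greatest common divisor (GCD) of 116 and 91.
1

Using the Euclidean algorithm:
116 = 1 × 91 + 25
91 = 3 × 25 + 16
25 = 1 × 16 + 9
16 = 1 × 9 + 7
9 = 1 × 7 + 2
7 = 3 × 2 + 1
2 = 2 × 1 + 0

GCD(116, 91) = 1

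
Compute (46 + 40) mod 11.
9

(46 + 40) = 86
86 mod 11 = 9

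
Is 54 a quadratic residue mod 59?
By Euler's criterion: 54^{29} ≡ 58 (mod 59). Since this equals -1 (≡ 58), 54 is not a QR.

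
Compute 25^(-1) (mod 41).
25^(-1) ≡ 23 (mod 41). Verification: 25 × 23 = 575 ≡ 1 (mod 41)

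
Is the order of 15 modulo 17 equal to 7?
No, the actual order is 8, not 7.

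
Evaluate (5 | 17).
(5/17) = 5^{8} mod 17 = -1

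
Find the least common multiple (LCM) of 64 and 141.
9024

First find GCD(64, 141) using the Euclidean algorithm:
64 = 0 × 141 + 64
141 = 2 × 64 + 13
64 = 4 × 13 + 12
13 = 1 × 12 + 1
12 = 12 × 1 + 0
GCD(64, 141) = 1

LCM formula: LCM(a, b) = (a × b) / GCD(a, b)
LCM(64, 141) = (64 × 141) / 1
LCM(64, 141) = 9024 / 1
LCM(64, 141) = 9024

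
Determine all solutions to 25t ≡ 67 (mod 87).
34

Since gcd(25, 87) = 1 divides 67, a solution exists.
Multiply both sides by the inverse of 25 mod 87:
  25^(-1) mod 87 = 7
  x ≡ 7 × 67 ≡ 469 ≡ 34 (mod 87)
Verification: 25 × 34 = 850 = 9 × 87 + 67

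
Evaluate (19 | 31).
(19/31) = 19^{15} mod 31 = 1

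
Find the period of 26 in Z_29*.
Powers of 26 mod 29: 26^1≡26, 26^2≡9, 26^3≡2, 26^4≡23, 26^5≡18, 26^6≡4, 26^7≡17, 26^8≡7, 26^9≡8, 26^10≡5, 26^11≡14, 26^12≡16, 26^13≡10, 26^14≡28, 26^15≡3, 26^16≡20, 26^17≡27, 26^18≡6, 26^19≡11, 26^20≡25, 26^21≡12, 26^22≡22, 26^23≡21, 26^24≡24, 26^25≡15, 26^26≡13, 26^27≡19, 26^28≡1. Order = 28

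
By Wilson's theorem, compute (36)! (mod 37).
By Wilson's theorem, (36)! ≡ -1 ≡ 36 (mod 37)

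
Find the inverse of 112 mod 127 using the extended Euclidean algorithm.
Extended GCD: 112(-17) + 127(15) = 1. So 112^(-1) ≡ 110 ≡ 110 (mod 127). Verify: 112 × 110 = 12320 ≡ 1 (mod 127)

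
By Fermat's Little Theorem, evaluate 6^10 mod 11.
By Fermat's Little Theorem, 6^{10} ≡ 1 (mod 11) since 11 is prime and gcd(6, 11) = 1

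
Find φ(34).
16

Prime factorization: 34 = 2 × 17
Using the formula φ(n) = n × Π(1 - 1/p) for each prime factor p:
φ(34) = 34 × (1 - 1/2) × (1 - 1/17)
φ(34) = 16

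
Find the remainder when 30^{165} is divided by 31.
By Fermat: 30^{30} ≡ 1 (mod 31). 165 = 5×30 + 15. So 30^{165} ≡ 30^{15} ≡ 30 (mod 31)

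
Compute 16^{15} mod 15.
1

Using successive squaring:
Binary expansion of 15: 1111
Powers of 16 mod 15 (each is the square of the previous):
  16^1 ≡ 1 (mod 15)
  16^2 ≡ 1² = 1 ≡ 1 (mod 15)
  16^4 ≡ 1² = 1 ≡ 1 (mod 15)
  16^8 ≡ 1² = 1 ≡ 1 (mod 15)
15 = 8 + 4 + 2 + 1, so 16^15 = 16^8 × 16^4 × 16^2 × 16^1 ≡ 1 × 1 × 1 × 1 (mod 15)
Multiplying step by step:
  1 × 1 = 1 ≡ 1 (mod 15)
  1 × 1 = 1 ≡ 1 (mod 15)
  1 × 1 = 1 ≡ 1 (mod 15)
Result: 16^15 ≡ 1 (mod 15)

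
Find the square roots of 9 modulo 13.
The square roots of 9 mod 13 are 3 and 10. Verify: 3² = 9 ≡ 9 (mod 13)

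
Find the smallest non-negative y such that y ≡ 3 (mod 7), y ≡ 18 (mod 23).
87

Using the Chinese Remainder Theorem:
M = product of moduli = 161
For equation 1: M_1 = 23, 23 ≡ 2 (mod 7), inverse of 23 mod 7 is 4 (check: 2 × 4 = 8 ≡ 1 (mod 7))
For equation 2: M_2 = 7, 7 ≡ 7 (mod 23), inverse of 7 mod 23 is 10 (check: 7 × 10 = 70 ≡ 1 (mod 23))
Combine: y ≡ Σ r_i×M_i×(M_i⁻¹ mod m_i) = 3×23×4 + 18×7×10 = 276 + 1260 = 1536
1536 mod 161 = 87
y ≡ 87 (mod 161)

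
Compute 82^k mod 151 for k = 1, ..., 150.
g^1, g^2, ..., g^{150} mod 151: {82, 80, 67, 58, 75, 110, 111, 42, 122, 38, 96, 20, 130, 90, 132, 103, 141, 86, 106, 85, 24, 5, 108, 98, 33, 139, 73, 97, 102, 59, 6, 39, 27, 100, 46, 148, 56, 62, 101, 128, 77, 123, 120, 25, 87, 37, 14, 91, 63, 32, 57, 144, 30, 44, 135, 47, 79, 136, 129, 8, 52, 36, 83, 11, 147, 125, 133, 34, 70, 2, 13, 9, 134, 116, 150, 69, 71, 84, 93, 76, 41, 40, 109, 29, 113, 55, 131, 21, 61, 19, 48, 10, 65, 45, 66, 127, 146, 43, 53, 118, 12, 78, 54, 49, 92, 145, 112, 124, 51, 105, 3, 95, 89, 50, 23, 74, 28, 31, 126, 64, 114, 137, 60, 88, 119, 94, 7, 121, 107, 16, 104, 72, 15, 22, 143, 99, 115, 68, 140, 4, 26, 18, 117, 81, 149, 138, 142, 17, 35, 1}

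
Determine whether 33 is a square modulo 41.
By Euler's criterion: 33^{20} ≡ 1 (mod 41). Since this equals 1, 33 is a QR.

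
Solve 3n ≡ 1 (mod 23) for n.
8

Using Extended Euclidean Algorithm:
gcd(3, 23) = 1
Bezout coefficients: 3 × 8 + 23 × -1 = 1
So 3 × 8 ≡ 1 (mod 23)
The inverse is 8 mod 23 = 8
Verification: 3 × 8 = 24 = 1 × 23 + 1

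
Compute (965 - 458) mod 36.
3

(965 - 458) = 507
507 mod 36 = 3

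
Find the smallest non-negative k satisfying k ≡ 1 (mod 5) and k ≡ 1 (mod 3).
M = 5 × 3 = 15. M₁ = 3, y₁ ≡ 2 (mod 5). M₂ = 5, y₂ ≡ 2 (mod 3). k = 1×3×2 + 1×5×2 ≡ 1 (mod 15)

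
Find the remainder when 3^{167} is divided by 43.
By Fermat: 3^{42} ≡ 1 (mod 43). 167 = 3×42 + 41. So 3^{167} ≡ 3^{41} ≡ 29 (mod 43)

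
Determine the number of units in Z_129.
84

Prime factorization: 129 = 3 × 43
Using the formula φ(n) = n × Π(1 - 1/p) for each prime factor p:
φ(129) = 129 × (1 - 1/3) × (1 - 1/43)
φ(129) = 84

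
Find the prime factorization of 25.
5^2

Divide by primes starting from smallest:
25 ÷ 5 = 5
5 ÷ 5 = 1

25 = 5^2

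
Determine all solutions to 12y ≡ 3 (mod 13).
10

Since gcd(12, 13) = 1 divides 3, a solution exists.
Multiply both sides by the inverse of 12 mod 13:
  12^(-1) mod 13 = 12
  x ≡ 12 × 3 ≡ 36 ≡ 10 (mod 13)
Verification: 12 × 10 = 120 = 9 × 13 + 3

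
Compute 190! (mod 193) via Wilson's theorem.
(192)! = (190)! × (191) × (192) ≡ -1 (mod 193). So (190)! ≡ -1 × [(192)(191)]^(-1) ≡ 96 (mod 193)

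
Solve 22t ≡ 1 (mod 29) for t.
22^(-1) ≡ 4 (mod 29). Verification: 22 × 4 = 88 ≡ 1 (mod 29)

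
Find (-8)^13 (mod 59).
Using repeated squaring. (-8) ≡ 51 (mod 59). 13 = 8 + 4 + 1 (binary 1101). Repeated squaring mod 59: 51^1 ≡ 51; 51^2 ≡ 51² = 2601 ≡ 5; 51^4 ≡ 5² = 25 ≡ 25; 51^8 ≡ 25² = 625 ≡ 35. Multiply: (-8)^13 ≡ 51^8 × 51^4 × 51^1 ≡ 35 × 25 × 51 (mod 59): 35 × 25 = 875 ≡ 49; 49 × 51 = 2499 ≡ 21. So (-8)^13 ≡ 21 (mod 59).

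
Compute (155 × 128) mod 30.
10

(155 × 128) = 19840
19840 mod 30 = 10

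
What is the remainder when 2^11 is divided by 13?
Using repeated squaring. 11 = 8 + 2 + 1 (binary 1011). Repeated squaring mod 13: 2^1 ≡ 2; 2^2 ≡ 2² = 4 ≡ 4; 2^4 ≡ 4² = 16 ≡ 3; 2^8 ≡ 3² = 9 ≡ 9. Multiply: 2^11 = 2^8 × 2^2 × 2^1 ≡ 9 × 4 × 2 (mod 13): 9 × 4 = 36 ≡ 10; 10 × 2 = 20 ≡ 7. So 2^11 ≡ 7 (mod 13).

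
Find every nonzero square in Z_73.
QRs mod 73: {1, 2, 3, 4, 6, 8, 9, 12, 16, 18, 19, 23, 24, 25, 27, 32, 35, 36, 37, 38, 41, 46, 48, 49, 50, 54, 55, 57, 61, 64, 65, 67, 69, 70, 71, 72}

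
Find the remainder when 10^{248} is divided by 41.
By Fermat: 10^{40} ≡ 1 (mod 41). 248 = 6×40 + 8. So 10^{248} ≡ 10^{8} ≡ 16 (mod 41)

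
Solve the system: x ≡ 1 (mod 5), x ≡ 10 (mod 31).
M = 5 × 31 = 155. M₁ = 31, y₁ ≡ 1 (mod 5). M₂ = 5, y₂ ≡ 25 (mod 31). x = 1×31×1 + 10×5×25 ≡ 41 (mod 155)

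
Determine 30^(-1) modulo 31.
30^(-1) ≡ 30 (mod 31). Verification: 30 × 30 = 900 ≡ 1 (mod 31)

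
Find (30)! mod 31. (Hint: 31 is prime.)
By Wilson's theorem, (30)! ≡ -1 ≡ 30 (mod 31)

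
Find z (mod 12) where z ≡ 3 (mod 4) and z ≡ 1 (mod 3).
M = 4 × 3 = 12. M₁ = 3, y₁ ≡ 3 (mod 4). M₂ = 4, y₂ ≡ 1 (mod 3). z = 3×3×3 + 1×4×1 ≡ 7 (mod 12)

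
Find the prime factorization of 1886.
2 × 23 × 41

Divide by primes starting from smallest:
1886 ÷ 2 = 943
943 ÷ 23 = 41
41 ÷ 41 = 1

1886 = 2 × 23 × 41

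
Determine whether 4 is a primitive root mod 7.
p - 1 = 6 has prime divisors 2, 3. Check 4^(6/q) mod 7 for each: 4^(6/2) = 4^3 ≡ 1, 4^(6/3) = 4^2 ≡ 2 (mod 7). Since 4^3 ≡ 1 (mod 7), the order of 4 divides 3 (in fact the order is 3) ≠ 6, so it is not a primitive root.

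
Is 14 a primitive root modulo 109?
Yes

To verify, check if 14^(108/q) ≢ 1 (mod 109) for each prime divisor q of 108
Divisors of 108 = 108: [1, 2, 3, 4, 6, 9, 12, 18, 27, 36, 54, 108]
  14^(108/2) = 14^54 ≡ 108 (mod 109)
  14^(108/3) = 14^36 ≡ 63 (mod 109)
Conclusion: 14 is a primitive root modulo 109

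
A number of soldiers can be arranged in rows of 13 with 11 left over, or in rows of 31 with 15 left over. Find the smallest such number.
M = 13 × 31 = 403. M₁ = 31, y₁ ≡ 8 (mod 13). M₂ = 13, y₂ ≡ 12 (mod 31). x = 11×31×8 + 15×13×12 ≡ 232 (mod 403). The smallest positive such number is 232.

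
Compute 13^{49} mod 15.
13

Using successive squaring:
Binary expansion of 49: 110001
Powers of 13 mod 15 (each is the square of the previous):
  13^1 ≡ 13 (mod 15)
  13^2 ≡ 13² = 169 ≡ 4 (mod 15)
  13^4 ≡ 4² = 16 ≡ 1 (mod 15)
  13^8 ≡ 1² = 1 ≡ 1 (mod 15)
  13^16 ≡ 1² = 1 ≡ 1 (mod 15)
  13^32 ≡ 1² = 1 ≡ 1 (mod 15)
49 = 32 + 16 + 1, so 13^49 = 13^32 × 13^16 × 13^1 ≡ 1 × 1 × 13 (mod 15)
Multiplying step by step:
  1 × 1 = 1 ≡ 1 (mod 15)
  1 × 13 = 13 ≡ 13 (mod 15)
Result: 13^49 ≡ 13 (mod 15)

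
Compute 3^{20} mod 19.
9

Using successive squaring:
Binary expansion of 20: 10100
Powers of 3 mod 19 (each is the square of the previous):
  3^1 ≡ 3 (mod 19)
  3^2 ≡ 3² = 9 ≡ 9 (mod 19)
  3^4 ≡ 9² = 81 ≡ 5 (mod 19)
  3^8 ≡ 5² = 25 ≡ 6 (mod 19)
  3^16 ≡ 6² = 36 ≡ 17 (mod 19)
20 = 16 + 4, so 3^20 = 3^16 × 3^4 ≡ 17 × 5 (mod 19)
Multiplying step by step:
  17 × 5 = 85 ≡ 9 (mod 19)
Result: 3^20 ≡ 9 (mod 19)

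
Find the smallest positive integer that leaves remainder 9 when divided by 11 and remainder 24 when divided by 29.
M = 11 × 29 = 319. M₁ = 29, y₁ ≡ 8 (mod 11). M₂ = 11, y₂ ≡ 8 (mod 29). t = 9×29×8 + 24×11×8 ≡ 53 (mod 319). The smallest positive such number is 53.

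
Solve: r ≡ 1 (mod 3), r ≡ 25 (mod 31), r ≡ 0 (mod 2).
M = 3 × 31 × 2 = 186. M₁ = 62, y₁ ≡ 2 (mod 3). M₂ = 6, y₂ ≡ 26 (mod 31). M₃ = 93, y₃ ≡ 1 (mod 2). r = 1×62×2 + 25×6×26 + 0×93×1 ≡ 118 (mod 186)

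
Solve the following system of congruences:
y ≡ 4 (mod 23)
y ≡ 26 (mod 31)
119

Using the Chinese Remainder Theorem:
M = product of moduli = 713
For equation 1: M_1 = 31, 31 ≡ 8 (mod 23), inverse of 31 mod 23 is 3 (check: 8 × 3 = 24 ≡ 1 (mod 23))
For equation 2: M_2 = 23, 23 ≡ 23 (mod 31), inverse of 23 mod 31 is 27 (check: 23 × 27 = 621 ≡ 1 (mod 31))
Combine: y ≡ Σ r_i×M_i×(M_i⁻¹ mod m_i) = 4×31×3 + 26×23×27 = 372 + 16146 = 16518
16518 mod 713 = 119
y ≡ 119 (mod 713)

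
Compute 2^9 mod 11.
9 = 8 + 1 (binary 1001). Repeated squaring mod 11: 2^1 ≡ 2; 2^2 ≡ 2² = 4 ≡ 4; 2^4 ≡ 4² = 16 ≡ 5; 2^8 ≡ 5² = 25 ≡ 3. Multiply: 2^9 = 2^8 × 2^1 ≡ 3 × 2 (mod 11): 3 × 2 = 6 ≡ 6. So 2^9 ≡ 6 (mod 11).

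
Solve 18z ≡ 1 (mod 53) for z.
18^(-1) ≡ 3 (mod 53). Verification: 18 × 3 = 54 ≡ 1 (mod 53)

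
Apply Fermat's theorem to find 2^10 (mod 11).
By Fermat's Little Theorem, 2^{10} ≡ 1 (mod 11) since 11 is prime and gcd(2, 11) = 1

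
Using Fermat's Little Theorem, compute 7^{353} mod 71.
59

By Fermat's Little Theorem, a^(p-1) ≡ 1 (mod p) for prime p and gcd(a, p) = 1
Here p = 71, so 7^70 ≡ 1 (mod 71)
We can reduce the exponent: 353 mod 70 = 3
So 7^353 ≡ 7^3 (mod 71)
Computing: 7^3 mod 71 = 59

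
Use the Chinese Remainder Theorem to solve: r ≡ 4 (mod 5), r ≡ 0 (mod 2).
M = 5 × 2 = 10. M₁ = 2, y₁ ≡ 3 (mod 5). M₂ = 5, y₂ ≡ 1 (mod 2). r = 4×2×3 + 0×5×1 ≡ 4 (mod 10)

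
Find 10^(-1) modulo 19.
2

Using Extended Euclidean Algorithm:
gcd(10, 19) = 1
Bezout coefficients: 10 × 2 + 19 × -1 = 1
So 10 × 2 ≡ 1 (mod 19)
The inverse is 2 mod 19 = 2
Verification: 10 × 2 = 20 = 1 × 19 + 1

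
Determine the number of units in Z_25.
20

Prime factorization: 25 = 5^2
Using the formula φ(n) = n × Π(1 - 1/p) for each prime factor p:
φ(25) = 25 × (1 - 1/5)
φ(25) = 20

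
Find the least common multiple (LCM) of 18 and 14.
126

First find GCD(18, 14) using the Euclidean algorithm:
18 = 1 × 14 + 4
14 = 3 × 4 + 2
4 = 2 × 2 + 0
GCD(18, 14) = 2

LCM formula: LCM(a, b) = (a × b) / GCD(a, b)
LCM(18, 14) = (18 × 14) / 2
LCM(18, 14) = 252 / 2
LCM(18, 14) = 126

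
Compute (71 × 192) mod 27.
24

(71 × 192) = 13632
13632 mod 27 = 24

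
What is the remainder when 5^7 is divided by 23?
7 = 4 + 2 + 1 (binary 111). Repeated squaring mod 23: 5^1 ≡ 5; 5^2 ≡ 5² = 25 ≡ 2; 5^4 ≡ 2² = 4 ≡ 4. Multiply: 5^7 = 5^4 × 5^2 × 5^1 ≡ 4 × 2 × 5 (mod 23): 4 × 2 = 8 ≡ 8; 8 × 5 = 40 ≡ 17. So 5^7 ≡ 17 (mod 23).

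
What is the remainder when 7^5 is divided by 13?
5 = 4 + 1 (binary 101). Repeated squaring mod 13: 7^1 ≡ 7; 7^2 ≡ 7² = 49 ≡ 10; 7^4 ≡ 10² = 100 ≡ 9. Multiply: 7^5 = 7^4 × 7^1 ≡ 9 × 7 (mod 13): 9 × 7 = 63 ≡ 11. So 7^5 ≡ 11 (mod 13).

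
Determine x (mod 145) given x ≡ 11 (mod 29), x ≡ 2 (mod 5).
127

Using the Chinese Remainder Theorem:
M = product of moduli = 145
For equation 1: M_1 = 5, 5 ≡ 5 (mod 29), inverse of 5 mod 29 is 6 (check: 5 × 6 = 30 ≡ 1 (mod 29))
For equation 2: M_2 = 29, 29 ≡ 4 (mod 5), inverse of 29 mod 5 is 4 (check: 4 × 4 = 16 ≡ 1 (mod 5))
Combine: x ≡ Σ r_i×M_i×(M_i⁻¹ mod m_i) = 11×5×6 + 2×29×4 = 330 + 232 = 562
562 mod 145 = 127
x ≡ 127 (mod 145)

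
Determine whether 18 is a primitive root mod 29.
p - 1 = 28 has prime divisors 2, 7. Check 18^(28/q) mod 29 for each: 18^(28/2) = 18^14 ≡ 28, 18^(28/7) = 18^4 ≡ 25 (mod 29). None of these is 1, so 18 has order 28 = φ(29), so it is a primitive root mod 29.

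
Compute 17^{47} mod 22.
19

Using successive squaring:
Binary expansion of 47: 101111
Powers of 17 mod 22 (each is the square of the previous):
  17^1 ≡ 17 (mod 22)
  17^2 ≡ 17² = 289 ≡ 3 (mod 22)
  17^4 ≡ 3² = 9 ≡ 9 (mod 22)
  17^8 ≡ 9² = 81 ≡ 15 (mod 22)
  17^16 ≡ 15² = 225 ≡ 5 (mod 22)
  17^32 ≡ 5² = 25 ≡ 3 (mod 22)
47 = 32 + 8 + 4 + 2 + 1, so 17^47 = 17^32 × 17^8 × 17^4 × 17^2 × 17^1 ≡ 3 × 15 × 9 × 3 × 17 (mod 22)
Multiplying step by step:
  3 × 15 = 45 ≡ 1 (mod 22)
  1 × 9 = 9 ≡ 9 (mod 22)
  9 × 3 = 27 ≡ 5 (mod 22)
  5 × 17 = 85 ≡ 19 (mod 22)
Result: 17^47 ≡ 19 (mod 22)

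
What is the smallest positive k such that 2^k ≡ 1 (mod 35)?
Powers of 2 mod 35: 2^1≡2, 2^2≡4, 2^3≡8, 2^4≡16, 2^5≡32, 2^6≡29, 2^7≡23, 2^8≡11, 2^9≡22, 2^10≡9, 2^11≡18, 2^12≡1. Order = 12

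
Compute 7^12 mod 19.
Using repeated squaring. 12 = 8 + 4 (binary 1100). Repeated squaring mod 19: 7^1 ≡ 7; 7^2 ≡ 7² = 49 ≡ 11; 7^4 ≡ 11² = 121 ≡ 7; 7^8 ≡ 7² = 49 ≡ 11. Multiply: 7^12 = 7^8 × 7^4 ≡ 11 × 7 (mod 19): 11 × 7 = 77 ≡ 1. So 7^12 ≡ 1 (mod 19).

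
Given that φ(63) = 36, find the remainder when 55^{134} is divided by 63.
By Euler: 55^{36} ≡ 1 (mod 63) since gcd(55, 63) = 1. 134 = 3×36 + 26. So 55^{134} ≡ 55^{26} ≡ 1 (mod 63)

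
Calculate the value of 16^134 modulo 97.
Using Fermat: 16^{96} ≡ 1 (mod 97). 134 ≡ 38 (mod 96). So 16^{134} ≡ 16^{38} ≡ 62 (mod 97)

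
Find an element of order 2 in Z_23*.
22 has order 2 mod 23 since 22^{2} ≡ 1 (mod 23) and no smaller power works.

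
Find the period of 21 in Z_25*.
Powers of 21 mod 25: 21^1≡21, 21^2≡16, 21^3≡11, 21^4≡6, 21^5≡1. Order = 5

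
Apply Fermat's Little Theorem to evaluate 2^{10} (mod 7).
2

By Fermat's Little Theorem, a^(p-1) ≡ 1 (mod p) for prime p and gcd(a, p) = 1
Here p = 7, so 2^6 ≡ 1 (mod 7)
We can reduce the exponent: 10 mod 6 = 4
So 2^10 ≡ 2^4 (mod 7)
Computing: 2^4 mod 7 = 2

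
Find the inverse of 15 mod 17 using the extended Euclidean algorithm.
Extended GCD: 15(8) + 17(-7) = 1. So 15^(-1) ≡ 8 ≡ 8 (mod 17). Verify: 15 × 8 = 120 ≡ 1 (mod 17)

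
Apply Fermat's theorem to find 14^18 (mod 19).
By Fermat's Little Theorem, 14^{18} ≡ 1 (mod 19) since 19 is prime and gcd(14, 19) = 1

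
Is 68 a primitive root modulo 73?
Yes

To verify, check if 68^(72/q) ≢ 1 (mod 73) for each prime divisor q of 72
Divisors of 72 = 72: [1, 2, 3, 4, 6, 8, 9, 12, 18, 24, 36, 72]
  68^(72/2) = 68^36 ≡ 72 (mod 73)
  68^(72/3) = 68^24 ≡ 8 (mod 73)
Conclusion: 68 is a primitive root modulo 73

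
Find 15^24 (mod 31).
Using repeated squaring. 24 = 16 + 8 (binary 11000). Repeated squaring mod 31: 15^1 ≡ 15; 15^2 ≡ 15² = 225 ≡ 8; 15^4 ≡ 8² = 64 ≡ 2; 15^8 ≡ 2² = 4 ≡ 4; 15^16 ≡ 4² = 16 ≡ 16. Multiply: 15^24 = 15^16 × 15^8 ≡ 16 × 4 (mod 31): 16 × 4 = 64 ≡ 2. So 15^24 ≡ 2 (mod 31).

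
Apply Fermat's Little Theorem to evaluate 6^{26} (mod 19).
16

By Fermat's Little Theorem, a^(p-1) ≡ 1 (mod p) for prime p and gcd(a, p) = 1
Here p = 19, so 6^18 ≡ 1 (mod 19)
We can reduce the exponent: 26 mod 18 = 8
So 6^26 ≡ 6^8 (mod 19)
Computing: 6^8 mod 19 = 16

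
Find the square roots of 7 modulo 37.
The square roots of 7 mod 37 are 9 and 28. Verify: 9² = 81 ≡ 7 (mod 37)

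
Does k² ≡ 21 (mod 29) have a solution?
By Euler's criterion: 21^{14} ≡ 28 (mod 29). Since this equals -1 (≡ 28), 21 is not a QR.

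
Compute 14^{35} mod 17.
7

Using successive squaring:
Binary expansion of 35: 100011
Powers of 14 mod 17 (each is the square of the previous):
  14^1 ≡ 14 (mod 17)
  14^2 ≡ 14² = 196 ≡ 9 (mod 17)
  14^4 ≡ 9² = 81 ≡ 13 (mod 17)
  14^8 ≡ 13² = 169 ≡ 16 (mod 17)
  14^16 ≡ 16² = 256 ≡ 1 (mod 17)
  14^32 ≡ 1² = 1 ≡ 1 (mod 17)
35 = 32 + 2 + 1, so 14^35 = 14^32 × 14^2 × 14^1 ≡ 1 × 9 × 14 (mod 17)
Multiplying step by step:
  1 × 9 = 9 ≡ 9 (mod 17)
  9 × 14 = 126 ≡ 7 (mod 17)
Result: 14^35 ≡ 7 (mod 17)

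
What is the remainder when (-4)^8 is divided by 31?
(-4) ≡ 27 (mod 31). 8 = 8 (binary 1000). Repeated squaring mod 31: 27^1 ≡ 27; 27^2 ≡ 27² = 729 ≡ 16; 27^4 ≡ 16² = 256 ≡ 8; 27^8 ≡ 8² = 64 ≡ 2. So (-4)^8 ≡ 2 (mod 31).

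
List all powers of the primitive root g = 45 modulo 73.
g^1, g^2, ..., g^{72} mod 73: {45, 54, 21, 69, 39, 3, 62, 16, 63, 61, 44, 9, 40, 48, 43, 37, 59, 27, 47, 71, 56, 38, 31, 8, 68, 67, 22, 41, 20, 24, 58, 55, 66, 50, 60, 72, 28, 19, 52, 4, 34, 70, 11, 57, 10, 12, 29, 64, 33, 25, 30, 36, 14, 46, 26, 2, 17, 35, 42, 65, 5, 6, 51, 32, 53, 49, 15, 18, 7, 23, 13, 1}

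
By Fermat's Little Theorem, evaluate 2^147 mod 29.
By Fermat: 2^{28} ≡ 1 (mod 29). 147 = 5×28 + 7. So 2^{147} ≡ 2^{7} ≡ 12 (mod 29)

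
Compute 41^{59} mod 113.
104

Using successive squaring:
Binary expansion of 59: 111011
Powers of 41 mod 113 (each is the square of the previous):
  41^1 ≡ 41 (mod 113)
  41^2 ≡ 41² = 1681 ≡ 99 (mod 113)
  41^4 ≡ 99² = 9801 ≡ 83 (mod 113)
  41^8 ≡ 83² = 6889 ≡ 109 (mod 113)
  41^16 ≡ 109² = 11881 ≡ 16 (mod 113)
  41^32 ≡ 16² = 256 ≡ 30 (mod 113)
59 = 32 + 16 + 8 + 2 + 1, so 41^59 = 41^32 × 41^16 × 41^8 × 41^2 × 41^1 ≡ 30 × 16 × 109 × 99 × 41 (mod 113)
Multiplying step by step:
  30 × 16 = 480 ≡ 28 (mod 113)
  28 × 109 = 3052 ≡ 1 (mod 113)
  1 × 99 = 99 ≡ 99 (mod 113)
  99 × 41 = 4059 ≡ 104 (mod 113)
Result: 41^59 ≡ 104 (mod 113)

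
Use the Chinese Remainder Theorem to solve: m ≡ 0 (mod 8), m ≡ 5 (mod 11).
M = 8 × 11 = 88. M₁ = 11, y₁ ≡ 3 (mod 8). M₂ = 8, y₂ ≡ 7 (mod 11). m = 0×11×3 + 5×8×7 ≡ 16 (mod 88)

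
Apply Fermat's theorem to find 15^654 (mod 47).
By Fermat: 15^{46} ≡ 1 (mod 47). 654 ≡ 10 (mod 46). So 15^{654} ≡ 15^{10} ≡ 16 (mod 47)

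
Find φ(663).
384

Prime factorization: 663 = 3 × 13 × 17
Using the formula φ(n) = n × Π(1 - 1/p) for each prime factor p:
φ(663) = 663 × (1 - 1/3) × (1 - 1/13) × (1 - 1/17)
φ(663) = 384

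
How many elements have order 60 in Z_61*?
Number of primitive roots mod 61 = φ(60) = 16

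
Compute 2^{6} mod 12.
4

Using successive squaring:
Binary expansion of 6: 110
Powers of 2 mod 12 (each is the square of the previous):
  2^1 ≡ 2 (mod 12)
  2^2 ≡ 2² = 4 ≡ 4 (mod 12)
  2^4 ≡ 4² = 16 ≡ 4 (mod 12)
6 = 4 + 2, so 2^6 = 2^4 × 2^2 ≡ 4 × 4 (mod 12)
Multiplying step by step:
  4 × 4 = 16 ≡ 4 (mod 12)
Result: 2^6 ≡ 4 (mod 12)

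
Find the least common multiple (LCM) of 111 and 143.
15873

First find GCD(111, 143) using the Euclidean algorithm:
111 = 0 × 143 + 111
143 = 1 × 111 + 32
111 = 3 × 32 + 15
32 = 2 × 15 + 2
15 = 7 × 2 + 1
2 = 2 × 1 + 0
GCD(111, 143) = 1

LCM formula: LCM(a, b) = (a × b) / GCD(a, b)
LCM(111, 143) = (111 × 143) / 1
LCM(111, 143) = 15873 / 1
LCM(111, 143) = 15873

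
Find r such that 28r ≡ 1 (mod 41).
28^(-1) ≡ 22 (mod 41). Verification: 28 × 22 = 616 ≡ 1 (mod 41)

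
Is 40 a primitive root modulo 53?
No

To verify, check if 40^(52/q) ≢ 1 (mod 53) for each prime divisor q of 52
Divisors of 52 = 52: [1, 2, 4, 13, 26, 52]
  40^(52/2) = 40^26 ≡ 1 (mod 53)
  40^(52/13) = 40^4 ≡ 47 (mod 53)
Conclusion: 40 is not a primitive root modulo 53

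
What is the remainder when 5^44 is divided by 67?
Using repeated squaring. 44 = 32 + 8 + 4 (binary 101100). Repeated squaring mod 67: 5^1 ≡ 5; 5^2 ≡ 5² = 25 ≡ 25; 5^4 ≡ 25² = 625 ≡ 22; 5^8 ≡ 22² = 484 ≡ 15; 5^16 ≡ 15² = 225 ≡ 24; 5^32 ≡ 24² = 576 ≡ 40. Multiply: 5^44 = 5^32 × 5^8 × 5^4 ≡ 40 × 15 × 22 (mod 67): 40 × 15 = 600 ≡ 64; 64 × 22 = 1408 ≡ 1. So 5^44 ≡ 1 (mod 67).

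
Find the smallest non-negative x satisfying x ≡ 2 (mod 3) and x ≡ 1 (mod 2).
M = 3 × 2 = 6. M₁ = 2, y₁ ≡ 2 (mod 3). M₂ = 3, y₂ ≡ 1 (mod 2). x = 2×2×2 + 1×3×1 ≡ 5 (mod 6)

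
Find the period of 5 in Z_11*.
Powers of 5 mod 11: 5^1≡5, 5^2≡3, 5^3≡4, 5^4≡9, 5^5≡1. Order = 5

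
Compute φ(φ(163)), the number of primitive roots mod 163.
Number of primitive roots mod 163 = φ(162) = 54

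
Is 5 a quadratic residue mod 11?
By Euler's criterion: 5^{5} ≡ 1 (mod 11). Since this equals 1, 5 is a QR.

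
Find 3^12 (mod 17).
Using repeated squaring. 12 = 8 + 4 (binary 1100). Repeated squaring mod 17: 3^1 ≡ 3; 3^2 ≡ 3² = 9 ≡ 9; 3^4 ≡ 9² = 81 ≡ 13; 3^8 ≡ 13² = 169 ≡ 16. Multiply: 3^12 = 3^8 × 3^4 ≡ 16 × 13 (mod 17): 16 × 13 = 208 ≡ 4. So 3^12 ≡ 4 (mod 17).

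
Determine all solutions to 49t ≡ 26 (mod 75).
74

Since gcd(49, 75) = 1 divides 26, a solution exists.
Multiply both sides by the inverse of 49 mod 75:
  49^(-1) mod 75 = 49
  x ≡ 49 × 26 ≡ 1274 ≡ 74 (mod 75)
Verification: 49 × 74 = 3626 = 48 × 75 + 26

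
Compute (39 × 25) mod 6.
3

(39 × 25) = 975
975 mod 6 = 3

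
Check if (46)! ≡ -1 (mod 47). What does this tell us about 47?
(46)! mod 47 = 46. Since this equals -1 (mod 47), Wilson confirms 47 is prime.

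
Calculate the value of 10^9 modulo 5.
10 ≡ 0 (mod 5). 9 = 8 + 1 (binary 1001). Repeated squaring mod 5: 0^1 ≡ 0; 0^2 ≡ 0² = 0 ≡ 0; 0^4 ≡ 0² = 0 ≡ 0; 0^8 ≡ 0² = 0 ≡ 0. Multiply: 10^9 ≡ 0^8 × 0^1 ≡ 0 × 0 (mod 5): 0 × 0 = 0 ≡ 0. So 10^9 ≡ 0 (mod 5).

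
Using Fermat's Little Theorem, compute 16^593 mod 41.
By Fermat: 16^{40} ≡ 1 (mod 41). 593 ≡ 33 (mod 40). So 16^{593} ≡ 16^{33} ≡ 37 (mod 41)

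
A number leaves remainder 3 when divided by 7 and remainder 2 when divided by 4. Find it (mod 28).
M = 7 × 4 = 28. M₁ = 4, y₁ ≡ 2 (mod 7). M₂ = 7, y₂ ≡ 3 (mod 4). r = 3×4×2 + 2×7×3 ≡ 10 (mod 28)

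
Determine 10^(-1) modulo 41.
10^(-1) ≡ 37 (mod 41). Verification: 10 × 37 = 370 ≡ 1 (mod 41)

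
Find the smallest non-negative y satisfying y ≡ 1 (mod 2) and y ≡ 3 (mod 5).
M = 2 × 5 = 10. M₁ = 5, y₁ ≡ 1 (mod 2). M₂ = 2, y₂ ≡ 3 (mod 5). y = 1×5×1 + 3×2×3 ≡ 3 (mod 10)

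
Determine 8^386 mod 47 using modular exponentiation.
Using Fermat: 8^{46} ≡ 1 (mod 47). 386 ≡ 18 (mod 46). So 8^{386} ≡ 8^{18} ≡ 21 (mod 47)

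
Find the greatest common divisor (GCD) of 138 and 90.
6

Using the Euclidean algorithm:
138 = 1 × 90 + 48
90 = 1 × 48 + 42
48 = 1 × 42 + 6
42 = 7 × 6 + 0

GCD(138, 90) = 6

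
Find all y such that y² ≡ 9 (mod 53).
The square roots of 9 mod 53 are 50 and 3. Verify: 50² = 2500 ≡ 9 (mod 53)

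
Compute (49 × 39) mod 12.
3

(49 × 39) = 1911
1911 mod 12 = 3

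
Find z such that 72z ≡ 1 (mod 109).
72^(-1) ≡ 53 (mod 109). Verification: 72 × 53 = 3816 ≡ 1 (mod 109)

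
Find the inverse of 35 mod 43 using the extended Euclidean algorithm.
Extended GCD: 35(16) + 43(-13) = 1. So 35^(-1) ≡ 16 ≡ 16 (mod 43). Verify: 35 × 16 = 560 ≡ 1 (mod 43)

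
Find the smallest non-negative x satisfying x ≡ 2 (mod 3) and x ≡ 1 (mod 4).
M = 3 × 4 = 12. M₁ = 4, y₁ ≡ 1 (mod 3). M₂ = 3, y₂ ≡ 3 (mod 4). x = 2×4×1 + 1×3×3 ≡ 5 (mod 12)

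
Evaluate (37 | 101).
(37/101) = 37^{50} mod 101 = 1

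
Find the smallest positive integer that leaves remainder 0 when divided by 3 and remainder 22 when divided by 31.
M = 3 × 31 = 93. M₁ = 31, y₁ ≡ 1 (mod 3). M₂ = 3, y₂ ≡ 21 (mod 31). r = 0×31×1 + 22×3×21 ≡ 84 (mod 93). The smallest positive such number is 84.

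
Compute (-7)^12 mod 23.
Using repeated squaring. (-7) ≡ 16 (mod 23). 12 = 8 + 4 (binary 1100). Repeated squaring mod 23: 16^1 ≡ 16; 16^2 ≡ 16² = 256 ≡ 3; 16^4 ≡ 3² = 9 ≡ 9; 16^8 ≡ 9² = 81 ≡ 12. Multiply: (-7)^12 ≡ 16^8 × 16^4 ≡ 12 × 9 (mod 23): 12 × 9 = 108 ≡ 16. So (-7)^12 ≡ 16 (mod 23).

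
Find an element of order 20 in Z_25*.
2 has order 20 mod 25 since 2^{20} ≡ 1 (mod 25) and no smaller power works.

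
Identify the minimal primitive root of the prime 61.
p - 1 = 60 has prime divisors 2, 3, 5. h is a primitive root mod 61 iff h^(60/q) ≢ 1 (mod 61) for each such q.
h = 2: 2^30 ≡ 60, 2^20 ≡ 47, 2^12 ≡ 9 (mod 61); none is 1, so 2 has order 60 and is a primitive root.
The smallest primitive root mod 61 is g = 2.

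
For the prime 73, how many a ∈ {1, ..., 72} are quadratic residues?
For prime 73, there are (p-1)/2 = (73-1)/2 = 36 quadratic residues (excluding 0).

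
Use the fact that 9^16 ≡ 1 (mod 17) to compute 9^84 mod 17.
By Fermat: 9^{16} ≡ 1 (mod 17). 84 = 5×16 + 4. So 9^{84} ≡ 9^{4} ≡ 16 (mod 17)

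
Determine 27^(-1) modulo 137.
27^(-1) ≡ 66 (mod 137). Verification: 27 × 66 = 1782 ≡ 1 (mod 137)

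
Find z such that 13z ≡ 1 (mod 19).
13^(-1) ≡ 3 (mod 19). Verification: 13 × 3 = 39 ≡ 1 (mod 19)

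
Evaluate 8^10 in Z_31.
10 = 8 + 2 (binary 1010). Repeated squaring mod 31: 8^1 ≡ 8; 8^2 ≡ 8² = 64 ≡ 2; 8^4 ≡ 2² = 4 ≡ 4; 8^8 ≡ 4² = 16 ≡ 16. Multiply: 8^10 = 8^8 × 8^2 ≡ 16 × 2 (mod 31): 16 × 2 = 32 ≡ 1. So 8^10 ≡ 1 (mod 31).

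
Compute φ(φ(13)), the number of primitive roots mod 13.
Number of primitive roots mod 13 = φ(12) = 4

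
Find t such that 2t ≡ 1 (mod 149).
2^(-1) ≡ 75 (mod 149). Verification: 2 × 75 = 150 ≡ 1 (mod 149)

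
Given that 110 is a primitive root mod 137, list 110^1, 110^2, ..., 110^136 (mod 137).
g^1, g^2, ..., g^{136} mod 137: {110, 44, 45, 18, 62, 107, 125, 50, 20, 8, 58, 78, 86, 7, 85, 34, 41, 126, 23, 64, 53, 76, 3, 56, 132, 135, 54, 49, 47, 101, 13, 60, 24, 37, 97, 121, 21, 118, 102, 123, 104, 69, 55, 22, 91, 9, 31, 122, 131, 25, 10, 4, 29, 39, 43, 72, 111, 17, 89, 63, 80, 32, 95, 38, 70, 28, 66, 136, 27, 93, 92, 119, 75, 30, 12, 87, 117, 129, 79, 59, 51, 130, 52, 103, 96, 11, 114, 73, 84, 61, 134, 81, 5, 2, 83, 88, 90, 36, 124, 77, 113, 100, 40, 16, 116, 19, 35, 14, 33, 68, 82, 115, 46, 128, 106, 15, 6, 112, 127, 133, 108, 98, 94, 65, 26, 120, 48, 74, 57, 105, 42, 99, 67, 109, 71, 1}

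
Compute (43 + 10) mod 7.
4

(43 + 10) = 53
53 mod 7 = 4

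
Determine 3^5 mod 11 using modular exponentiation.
5 = 4 + 1 (binary 101). Repeated squaring mod 11: 3^1 ≡ 3; 3^2 ≡ 3² = 9 ≡ 9; 3^4 ≡ 9² = 81 ≡ 4. Multiply: 3^5 = 3^4 × 3^1 ≡ 4 × 3 (mod 11): 4 × 3 = 12 ≡ 1. So 3^5 ≡ 1 (mod 11).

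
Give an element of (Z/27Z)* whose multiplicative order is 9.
4 has order 9 mod 27 since 4^{9} ≡ 1 (mod 27) and no smaller power works.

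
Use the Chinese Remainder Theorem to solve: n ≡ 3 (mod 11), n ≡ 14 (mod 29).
14

Using the Chinese Remainder Theorem:
M = product of moduli = 319
For equation 1: M_1 = 29, 29 ≡ 7 (mod 11), inverse of 29 mod 11 is 8 (check: 7 × 8 = 56 ≡ 1 (mod 11))
For equation 2: M_2 = 11, 11 ≡ 11 (mod 29), inverse of 11 mod 29 is 8 (check: 11 × 8 = 88 ≡ 1 (mod 29))
Combine: n ≡ Σ r_i×M_i×(M_i⁻¹ mod m_i) = 3×29×8 + 14×11×8 = 696 + 1232 = 1928
1928 mod 319 = 14
n ≡ 14 (mod 319)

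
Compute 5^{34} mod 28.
9

Using successive squaring:
Binary expansion of 34: 100010
Powers of 5 mod 28 (each is the square of the previous):
  5^1 ≡ 5 (mod 28)
  5^2 ≡ 5² = 25 ≡ 25 (mod 28)
  5^4 ≡ 25² = 625 ≡ 9 (mod 28)
  5^8 ≡ 9² = 81 ≡ 25 (mod 28)
  5^16 ≡ 25² = 625 ≡ 9 (mod 28)
  5^32 ≡ 9² = 81 ≡ 25 (mod 28)
34 = 32 + 2, so 5^34 = 5^32 × 5^2 ≡ 25 × 25 (mod 28)
Multiplying step by step:
  25 × 25 = 625 ≡ 9 (mod 28)
Result: 5^34 ≡ 9 (mod 28)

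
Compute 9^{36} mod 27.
0

Using successive squaring:
Binary expansion of 36: 100100
Powers of 9 mod 27 (each is the square of the previous):
  9^1 ≡ 9 (mod 27)
  9^2 ≡ 9² = 81 ≡ 0 (mod 27)
  9^4 ≡ 0² = 0 ≡ 0 (mod 27)
  9^8 ≡ 0² = 0 ≡ 0 (mod 27)
  9^16 ≡ 0² = 0 ≡ 0 (mod 27)
  9^32 ≡ 0² = 0 ≡ 0 (mod 27)
36 = 32 + 4, so 9^36 = 9^32 × 9^4 ≡ 0 × 0 (mod 27)
Multiplying step by step:
  0 × 0 = 0 ≡ 0 (mod 27)
Result: 9^36 ≡ 0 (mod 27)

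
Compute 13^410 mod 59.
Using Fermat: 13^{58} ≡ 1 (mod 59). 410 ≡ 4 (mod 58). So 13^{410} ≡ 13^{4} ≡ 5 (mod 59)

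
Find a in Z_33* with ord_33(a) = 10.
2 has order 10 mod 33 since 2^{10} ≡ 1 (mod 33) and no smaller power works.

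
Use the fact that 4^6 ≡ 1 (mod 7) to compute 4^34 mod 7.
By Fermat: 4^{6} ≡ 1 (mod 7). 34 = 5×6 + 4. So 4^{34} ≡ 4^{4} ≡ 4 (mod 7)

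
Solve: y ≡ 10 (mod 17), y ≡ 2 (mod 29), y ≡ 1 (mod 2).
M = 17 × 29 × 2 = 986. M₁ = 58, y₁ ≡ 5 (mod 17). M₂ = 34, y₂ ≡ 6 (mod 29). M₃ = 493, y₃ ≡ 1 (mod 2). y = 10×58×5 + 2×34×6 + 1×493×1 ≡ 843 (mod 986)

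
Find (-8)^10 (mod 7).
(-8) ≡ 6 (mod 7). 10 = 8 + 2 (binary 1010). Repeated squaring mod 7: 6^1 ≡ 6; 6^2 ≡ 6² = 36 ≡ 1; 6^4 ≡ 1² = 1 ≡ 1; 6^8 ≡ 1² = 1 ≡ 1. Multiply: (-8)^10 ≡ 6^8 × 6^2 ≡ 1 × 1 (mod 7): 1 × 1 = 1 ≡ 1. So (-8)^10 ≡ 1 (mod 7).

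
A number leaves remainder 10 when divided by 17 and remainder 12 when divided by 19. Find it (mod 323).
M = 17 × 19 = 323. M₁ = 19, y₁ ≡ 9 (mod 17). M₂ = 17, y₂ ≡ 9 (mod 19). k = 10×19×9 + 12×17×9 ≡ 316 (mod 323)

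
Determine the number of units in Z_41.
40

Prime factorization: 41 = 41
Using the formula φ(n) = n × Π(1 - 1/p) for each prime factor p:
φ(41) = 41 × (1 - 1/41)
φ(41) = 40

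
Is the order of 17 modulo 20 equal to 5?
No, the actual order is 4, not 5.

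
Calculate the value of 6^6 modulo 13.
6 = 4 + 2 (binary 110). Repeated squaring mod 13: 6^1 ≡ 6; 6^2 ≡ 6² = 36 ≡ 10; 6^4 ≡ 10² = 100 ≡ 9. Multiply: 6^6 = 6^4 × 6^2 ≡ 9 × 10 (mod 13): 9 × 10 = 90 ≡ 12. So 6^6 ≡ 12 (mod 13).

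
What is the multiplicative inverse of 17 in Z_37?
24

Using Extended Euclidean Algorithm:
gcd(17, 37) = 1
Bezout coefficients: 17 × -13 + 37 × 6 = 1
So 17 × -13 ≡ 1 (mod 37)
The inverse is -13 mod 37 = 24
Verification: 17 × 24 = 408 = 11 × 37 + 1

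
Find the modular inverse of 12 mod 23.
12^(-1) ≡ 2 (mod 23). Verification: 12 × 2 = 24 ≡ 1 (mod 23)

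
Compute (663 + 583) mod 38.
30

(663 + 583) = 1246
1246 mod 38 = 30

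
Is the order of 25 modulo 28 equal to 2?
No, the actual order is 3, not 2.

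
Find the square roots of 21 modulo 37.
The square roots of 21 mod 37 are 13 and 24. Verify: 13² = 169 ≡ 21 (mod 37)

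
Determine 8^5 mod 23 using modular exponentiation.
5 = 4 + 1 (binary 101). Repeated squaring mod 23: 8^1 ≡ 8; 8^2 ≡ 8² = 64 ≡ 18; 8^4 ≡ 18² = 324 ≡ 2. Multiply: 8^5 = 8^4 × 8^1 ≡ 2 × 8 (mod 23): 2 × 8 = 16 ≡ 16. So 8^5 ≡ 16 (mod 23).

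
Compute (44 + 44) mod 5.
3

(44 + 44) = 88
88 mod 5 = 3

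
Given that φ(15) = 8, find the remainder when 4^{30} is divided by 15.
By Euler: 4^{8} ≡ 1 (mod 15) since gcd(4, 15) = 1. 30 = 3×8 + 6. So 4^{30} ≡ 4^{6} ≡ 1 (mod 15)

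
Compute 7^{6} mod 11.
4

Using successive squaring:
Binary expansion of 6: 110
Powers of 7 mod 11 (each is the square of the previous):
  7^1 ≡ 7 (mod 11)
  7^2 ≡ 7² = 49 ≡ 5 (mod 11)
  7^4 ≡ 5² = 25 ≡ 3 (mod 11)
6 = 4 + 2, so 7^6 = 7^4 × 7^2 ≡ 3 × 5 (mod 11)
Multiplying step by step:
  3 × 5 = 15 ≡ 4 (mod 11)
Result: 7^6 ≡ 4 (mod 11)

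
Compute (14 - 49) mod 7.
0

(14 - 49) = -35
-35 mod 7 = 0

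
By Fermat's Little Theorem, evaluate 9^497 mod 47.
By Fermat: 9^{46} ≡ 1 (mod 47). 497 ≡ 37 (mod 46). So 9^{497} ≡ 9^{37} ≡ 8 (mod 47)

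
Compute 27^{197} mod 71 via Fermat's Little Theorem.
64

By Fermat's Little Theorem, a^(p-1) ≡ 1 (mod p) for prime p and gcd(a, p) = 1
Here p = 71, so 27^70 ≡ 1 (mod 71)
We can reduce the exponent: 197 mod 70 = 57
So 27^197 ≡ 27^57 (mod 71)
Computing: 27^57 mod 71 = 64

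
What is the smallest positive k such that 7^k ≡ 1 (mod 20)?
Powers of 7 mod 20: 7^1≡7, 7^2≡9, 7^3≡3, 7^4≡1. Order = 4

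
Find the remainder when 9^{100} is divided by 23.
By Fermat: 9^{22} ≡ 1 (mod 23). 100 = 4×22 + 12. So 9^{100} ≡ 9^{12} ≡ 9 (mod 23)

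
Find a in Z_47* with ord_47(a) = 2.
46 has order 2 mod 47 since 46^{2} ≡ 1 (mod 47) and no smaller power works.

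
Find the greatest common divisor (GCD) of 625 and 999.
1

Using the Euclidean algorithm:
625 = 0 × 999 + 625
999 = 1 × 625 + 374
625 = 1 × 374 + 251
374 = 1 × 251 + 123
251 = 2 × 123 + 5
123 = 24 × 5 + 3
5 = 1 × 3 + 2
3 = 1 × 2 + 1
2 = 2 × 1 + 0

GCD(625, 999) = 1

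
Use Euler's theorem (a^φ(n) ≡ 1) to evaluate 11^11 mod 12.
By Euler: 11^{4} ≡ 1 (mod 12) since gcd(11, 12) = 1. 11 = 2×4 + 3. So 11^{11} ≡ 11^{3} ≡ 11 (mod 12)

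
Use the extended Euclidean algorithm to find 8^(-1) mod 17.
Extended GCD: 8(-2) + 17(1) = 1. So 8^(-1) ≡ 15 ≡ 15 (mod 17). Verify: 8 × 15 = 120 ≡ 1 (mod 17)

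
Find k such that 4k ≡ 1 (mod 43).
4^(-1) ≡ 11 (mod 43). Verification: 4 × 11 = 44 ≡ 1 (mod 43)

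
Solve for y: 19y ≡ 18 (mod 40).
22

Since gcd(19, 40) = 1 divides 18, a solution exists.
Multiply both sides by the inverse of 19 mod 40:
  19^(-1) mod 40 = 19
  x ≡ 19 × 18 ≡ 342 ≡ 22 (mod 40)
Verification: 19 × 22 = 418 = 10 × 40 + 18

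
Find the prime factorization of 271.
271

Divide by primes starting from smallest:
271 ÷ 271 = 1

271 = 271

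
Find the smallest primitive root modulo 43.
p - 1 = 42 has prime divisors 2, 3, 7. h is a primitive root mod 43 iff h^(42/q) ≢ 1 (mod 43) for each such q.
h = 2: 2^21 ≡ 42, 2^14 ≡ 1, 2^6 ≡ 21 (mod 43); 2^14 ≡ 1, so not a primitive root.
h = 3: 3^21 ≡ 42, 3^14 ≡ 36, 3^6 ≡ 41 (mod 43); none is 1, so 3 has order 42 and is a primitive root.
The smallest primitive root mod 43 is g = 3.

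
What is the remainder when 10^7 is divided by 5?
10 ≡ 0 (mod 5). 7 = 4 + 2 + 1 (binary 111). Repeated squaring mod 5: 0^1 ≡ 0; 0^2 ≡ 0² = 0 ≡ 0; 0^4 ≡ 0² = 0 ≡ 0. Multiply: 10^7 ≡ 0^4 × 0^2 × 0^1 ≡ 0 × 0 × 0 (mod 5): 0 × 0 = 0 ≡ 0; 0 × 0 = 0 ≡ 0. So 10^7 ≡ 0 (mod 5).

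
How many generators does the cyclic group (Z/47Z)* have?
22

The number of primitive roots modulo p is φ(p-1) = φ(46)
φ(46) = 22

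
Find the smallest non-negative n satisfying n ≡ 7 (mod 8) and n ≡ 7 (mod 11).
M = 8 × 11 = 88. M₁ = 11, y₁ ≡ 3 (mod 8). M₂ = 8, y₂ ≡ 7 (mod 11). n = 7×11×3 + 7×8×7 ≡ 7 (mod 88)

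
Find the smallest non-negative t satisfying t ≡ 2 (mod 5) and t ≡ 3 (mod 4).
M = 5 × 4 = 20. M₁ = 4, y₁ ≡ 4 (mod 5). M₂ = 5, y₂ ≡ 1 (mod 4). t = 2×4×4 + 3×5×1 ≡ 7 (mod 20)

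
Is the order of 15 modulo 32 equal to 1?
No, the actual order is 2, not 1.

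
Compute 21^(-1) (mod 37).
21^(-1) ≡ 30 (mod 37). Verification: 21 × 30 = 630 ≡ 1 (mod 37)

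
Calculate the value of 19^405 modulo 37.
Using Fermat: 19^{36} ≡ 1 (mod 37). 405 ≡ 9 (mod 36). So 19^{405} ≡ 19^{9} ≡ 6 (mod 37)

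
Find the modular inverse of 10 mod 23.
10^(-1) ≡ 7 (mod 23). Verification: 10 × 7 = 70 ≡ 1 (mod 23)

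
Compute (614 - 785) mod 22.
5

(614 - 785) = -171
-171 mod 22 = 5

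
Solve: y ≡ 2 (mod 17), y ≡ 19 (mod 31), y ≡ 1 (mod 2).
M = 17 × 31 × 2 = 1054. M₁ = 62, y₁ ≡ 14 (mod 17). M₂ = 34, y₂ ≡ 21 (mod 31). M₃ = 527, y₃ ≡ 1 (mod 2). y = 2×62×14 + 19×34×21 + 1×527×1 ≡ 19 (mod 1054)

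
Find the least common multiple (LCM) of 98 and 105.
1470

First find GCD(98, 105) using the Euclidean algorithm:
98 = 0 × 105 + 98
105 = 1 × 98 + 7
98 = 14 × 7 + 0
GCD(98, 105) = 7

LCM formula: LCM(a, b) = (a × b) / GCD(a, b)
LCM(98, 105) = (98 × 105) / 7
LCM(98, 105) = 10290 / 7
LCM(98, 105) = 1470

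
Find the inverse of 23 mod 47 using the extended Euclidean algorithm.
Extended GCD: 23(-2) + 47(1) = 1. So 23^(-1) ≡ 45 ≡ 45 (mod 47). Verify: 23 × 45 = 1035 ≡ 1 (mod 47)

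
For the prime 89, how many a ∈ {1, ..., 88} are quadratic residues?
For prime 89, there are (p-1)/2 = (89-1)/2 = 44 quadratic residues (excluding 0).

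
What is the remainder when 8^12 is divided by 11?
Using Fermat: 8^{10} ≡ 1 (mod 11). 12 ≡ 2 (mod 10). So 8^{12} ≡ 8^{2} ≡ 9 (mod 11)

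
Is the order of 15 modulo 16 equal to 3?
No, the actual order is 2, not 3.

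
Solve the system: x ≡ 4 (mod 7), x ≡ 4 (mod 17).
M = 7 × 17 = 119. M₁ = 17, y₁ ≡ 5 (mod 7). M₂ = 7, y₂ ≡ 5 (mod 17). x = 4×17×5 + 4×7×5 ≡ 4 (mod 119)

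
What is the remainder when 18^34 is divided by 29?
Using Fermat: 18^{28} ≡ 1 (mod 29). 34 ≡ 6 (mod 28). So 18^{34} ≡ 18^{6} ≡ 9 (mod 29)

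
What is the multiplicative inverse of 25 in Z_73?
25^(-1) ≡ 38 (mod 73). Verification: 25 × 38 = 950 ≡ 1 (mod 73)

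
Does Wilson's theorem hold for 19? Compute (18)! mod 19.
(18)! mod 19 = 18. Since this equals -1 (mod 19), Wilson confirms 19 is prime.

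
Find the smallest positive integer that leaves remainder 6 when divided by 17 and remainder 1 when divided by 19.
M = 17 × 19 = 323. M₁ = 19, y₁ ≡ 9 (mod 17). M₂ = 17, y₂ ≡ 9 (mod 19). t = 6×19×9 + 1×17×9 ≡ 210 (mod 323). The smallest positive such number is 210.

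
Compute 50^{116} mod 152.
144

Using successive squaring:
Binary expansion of 116: 1110100
Powers of 50 mod 152 (each is the square of the previous):
  50^1 ≡ 50 (mod 152)
  50^2 ≡ 50² = 2500 ≡ 68 (mod 152)
  50^4 ≡ 68² = 4624 ≡ 64 (mod 152)
  50^8 ≡ 64² = 4096 ≡ 144 (mod 152)
  50^16 ≡ 144² = 20736 ≡ 64 (mod 152)
  50^32 ≡ 64² = 4096 ≡ 144 (mod 152)
  50^64 ≡ 144² = 20736 ≡ 64 (mod 152)
116 = 64 + 32 + 16 + 4, so 50^116 = 50^64 × 50^32 × 50^16 × 50^4 ≡ 64 × 144 × 64 × 64 (mod 152)
Multiplying step by step:
  64 × 144 = 9216 ≡ 96 (mod 152)
  96 × 64 = 6144 ≡ 64 (mod 152)
  64 × 64 = 4096 ≡ 144 (mod 152)
Result: 50^116 ≡ 144 (mod 152)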